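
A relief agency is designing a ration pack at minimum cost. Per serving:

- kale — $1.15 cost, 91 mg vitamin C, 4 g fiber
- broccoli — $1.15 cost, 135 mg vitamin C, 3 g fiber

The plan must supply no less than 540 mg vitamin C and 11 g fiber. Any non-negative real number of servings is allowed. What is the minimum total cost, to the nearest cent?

This is a tiny linear program; its minimum lies at a vertex of the feasible set. List the vertices and price them.
kale only: max(540/91, 11/4) = 5.934 servings → $6.82.
broccoli only: max(540/135, 11/3) = 4 servings → $4.60.
kale + broccoli with both targets exact would need a negative amount; discard.
So the least-cost plan costs $4.60.

$4.60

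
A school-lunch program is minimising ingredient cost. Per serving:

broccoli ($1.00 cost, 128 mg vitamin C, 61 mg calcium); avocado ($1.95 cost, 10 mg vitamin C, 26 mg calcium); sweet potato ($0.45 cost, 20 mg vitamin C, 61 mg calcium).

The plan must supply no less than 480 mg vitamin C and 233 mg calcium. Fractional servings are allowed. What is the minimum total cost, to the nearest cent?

broccoli only: max(480/128, 233/61) = 3.82 servings → $3.82.
avocado only: max(480/10, 233/26) = 48 servings → $93.60.
sweet potato only: max(480/20, 233/61) = 24 servings → $10.80.
broccoli + avocado with both tight: 3.734 servings and 0.2001 servings → $4.12.
broccoli + sweet potato with both tight: 3.737 servings and 0.08257 servings → $3.77.
avocado + sweet potato with both targets exact would need a negative amount; discard.
So the least-cost plan costs $3.77.

$3.77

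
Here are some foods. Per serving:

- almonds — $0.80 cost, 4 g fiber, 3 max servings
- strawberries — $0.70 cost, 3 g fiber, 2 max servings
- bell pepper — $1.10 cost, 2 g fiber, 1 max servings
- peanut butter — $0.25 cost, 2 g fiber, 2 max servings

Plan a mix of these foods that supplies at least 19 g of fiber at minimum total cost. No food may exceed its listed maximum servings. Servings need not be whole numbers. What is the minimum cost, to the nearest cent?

Cost per g of fiber: peanut butter $0.1250, almonds $0.2000, strawberries $0.2333, bell pepper $0.5500.
Take 2 servings of peanut butter: +4.0 g fiber for $0.50 (total $0.50, still need 15.0 g).
Take 3 servings of almonds: +12.0 g fiber for $2.40 (total $2.90, still need 3.0 g).
Take 1 serving of strawberries: +3.0 g fiber for $0.70 (total $3.60, still need 0.0 g).
Greedy by cheapest-per-g is optimal for a single linear constraint, so the minimum cost is $3.60.

$3.60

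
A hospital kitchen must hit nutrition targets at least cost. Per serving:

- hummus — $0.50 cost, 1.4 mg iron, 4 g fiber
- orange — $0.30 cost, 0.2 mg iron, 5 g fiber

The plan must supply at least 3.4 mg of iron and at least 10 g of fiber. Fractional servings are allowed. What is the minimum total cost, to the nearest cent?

$1.23

A basic optimal solution has at most two foods positive. Try each food alone and each pair with both targets met exactly.
hummus only: max(3.4/1.4, 10/4) = 2.5 servings → $1.25.
orange only: max(3.4/0.2, 10/5) = 17 servings → $5.10.
hummus + orange with both tight: 2.419 servings and 0.06452 servings → $1.23.
Cheapest feasible corner: $1.23.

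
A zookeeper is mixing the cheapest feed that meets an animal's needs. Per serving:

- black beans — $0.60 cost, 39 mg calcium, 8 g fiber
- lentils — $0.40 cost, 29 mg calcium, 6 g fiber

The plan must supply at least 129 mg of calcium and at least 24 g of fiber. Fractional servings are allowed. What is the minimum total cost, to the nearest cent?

Compare the cost at each extreme point of the feasible region.
black beans only: max(129/39, 24/8) = 3.308 servings → $1.98.
lentils only: max(129/29, 24/6) = 4.448 servings → $1.78.
black beans + lentils with both targets exact would need a negative amount; discard.
The minimum over all feasible corners is $1.78.

$1.78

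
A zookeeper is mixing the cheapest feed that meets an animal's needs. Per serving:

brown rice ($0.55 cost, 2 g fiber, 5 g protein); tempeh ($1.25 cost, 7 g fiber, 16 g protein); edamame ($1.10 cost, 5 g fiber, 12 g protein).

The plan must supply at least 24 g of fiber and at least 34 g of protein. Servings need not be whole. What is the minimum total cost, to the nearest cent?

This is a tiny linear program; its minimum lies at a vertex of the feasible set. List the vertices and price them.
brown rice only: max(24/2, 34/5) = 12 servings → $6.60.
tempeh only: max(24/7, 34/16) = 3.429 servings → $4.29.
edamame only: max(24/5, 34/12) = 4.8 servings → $5.28.
brown rice + tempeh: the both-tight solution has a negative serving — not a feasible corner.
brown rice + edamame: intersection lies outside the first quadrant.
tempeh + edamame: intersection lies outside the first quadrant.
The minimum over all feasible corners is $4.29.

$4.29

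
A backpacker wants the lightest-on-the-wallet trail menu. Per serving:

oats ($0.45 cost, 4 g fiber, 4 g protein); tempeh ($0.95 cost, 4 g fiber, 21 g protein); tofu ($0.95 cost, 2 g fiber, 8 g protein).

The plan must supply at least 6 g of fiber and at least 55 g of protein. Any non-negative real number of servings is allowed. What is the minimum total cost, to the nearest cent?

$2.49

Compare the cost at each extreme point of the feasible region.
oats only: max(6/4, 55/4) = 13.75 servings → $6.19.
tempeh only: max(6/4, 55/21) = 2.619 servings → $2.49.
tofu only: max(6/2, 55/8) = 6.875 servings → $6.53.
oats + tempeh: intersection lies outside the first quadrant.
oats + tofu with both targets exact would need a negative amount; discard.
tempeh + tofu: the both-tight solution has a negative serving — not a feasible corner.
So the least-cost plan costs $2.49.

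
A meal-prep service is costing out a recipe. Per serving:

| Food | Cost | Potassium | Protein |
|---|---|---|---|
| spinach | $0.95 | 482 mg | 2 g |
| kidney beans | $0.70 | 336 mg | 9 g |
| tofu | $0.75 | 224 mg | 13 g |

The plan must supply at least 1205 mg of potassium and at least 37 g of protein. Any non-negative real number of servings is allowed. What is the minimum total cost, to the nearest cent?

$2.70

The cheapest plan sits at a corner of the feasible region — with two constraints it uses at most two foods.
spinach only: max(1205/482, 37/2) = 18.5 servings → $17.57.
kidney beans only: max(1205/336, 37/9) = 4.111 servings → $2.88.
tofu only: max(1205/224, 37/13) = 5.379 servings → $4.03.
spinach + kidney beans: the both-tight solution has a negative serving — not a feasible corner.
spinach + tofu with both tight: 1.268 servings and 2.651 servings → $3.19.
kidney beans + tofu with both tight: 3.136 servings and 0.6747 servings → $2.70.
Cheapest feasible corner: $2.70.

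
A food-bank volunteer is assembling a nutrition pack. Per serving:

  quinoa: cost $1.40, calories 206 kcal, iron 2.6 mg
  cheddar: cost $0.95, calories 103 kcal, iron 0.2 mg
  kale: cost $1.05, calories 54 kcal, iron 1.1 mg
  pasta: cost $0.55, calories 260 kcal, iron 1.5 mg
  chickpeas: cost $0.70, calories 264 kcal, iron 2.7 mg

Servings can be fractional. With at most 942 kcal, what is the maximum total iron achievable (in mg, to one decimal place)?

Iron per kcal: kale 0.02037, quinoa 0.01262, chickpeas 0.01023, pasta 0.005769, cheddar 0.001942.
With no serving limits, spend the whole calories allowance on kale: 942 kcal / 54 kcal × 1.1 mg = 19.2 mg.

19.2 mg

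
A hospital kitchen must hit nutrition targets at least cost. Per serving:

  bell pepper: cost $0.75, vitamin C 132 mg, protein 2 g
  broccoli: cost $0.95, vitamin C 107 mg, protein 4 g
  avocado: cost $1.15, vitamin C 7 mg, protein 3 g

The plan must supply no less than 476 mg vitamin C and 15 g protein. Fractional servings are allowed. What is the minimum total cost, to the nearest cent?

bell pepper only: max(476/132, 15/2) = 7.5 servings → $5.62.
broccoli only: max(476/107, 15/4) = 4.449 servings → $4.23.
avocado only: max(476/7, 15/3) = 68 servings → $78.20.
bell pepper + broccoli with both tight: 0.9522 servings and 3.274 servings → $3.82.
bell pepper + avocado with both tight: 3.463 servings and 2.691 servings → $5.69.
broccoli + avocado: the both-tight solution has a negative serving — not a feasible corner.
Cheapest feasible corner: $3.82.

$3.82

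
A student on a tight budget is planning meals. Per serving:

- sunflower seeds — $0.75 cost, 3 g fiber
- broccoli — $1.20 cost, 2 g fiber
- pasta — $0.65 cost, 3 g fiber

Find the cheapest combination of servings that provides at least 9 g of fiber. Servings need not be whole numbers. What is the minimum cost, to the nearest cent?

$1.95

Cost per g of fiber: pasta $0.2167, sunflower seeds $0.2500, broccoli $0.6000.
With no serving limits, use only pasta: 9 g / 3 g = 3 servings × $0.65 = $1.95.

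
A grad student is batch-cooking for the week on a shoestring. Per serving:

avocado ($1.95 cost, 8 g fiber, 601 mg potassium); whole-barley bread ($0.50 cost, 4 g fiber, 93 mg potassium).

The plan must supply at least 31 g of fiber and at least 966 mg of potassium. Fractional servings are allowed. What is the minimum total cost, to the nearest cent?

$4.44

The cheapest plan sits at a corner of the feasible region — with two constraints it uses at most two foods.
avocado only: max(31/8, 966/601) = 3.875 servings → $7.56.
whole-barley bread only: max(31/4, 966/93) = 10.39 servings → $5.19.
avocado + whole-barley bread with both tight: 0.591 servings and 6.568 servings → $4.44.
Cheapest feasible corner: $4.44.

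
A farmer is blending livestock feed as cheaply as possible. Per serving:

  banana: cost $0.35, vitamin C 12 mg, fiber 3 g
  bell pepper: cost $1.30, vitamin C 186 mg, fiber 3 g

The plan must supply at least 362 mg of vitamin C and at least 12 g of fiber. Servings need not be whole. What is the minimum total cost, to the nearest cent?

A basic optimal solution has at most two foods positive. Try each food alone and each pair with both targets met exactly.
banana only: max(362/12, 12/3) = 30.17 servings → $10.56.
bell pepper only: max(362/186, 12/3) = 4 servings → $5.20.
banana + bell pepper with both tight: 2.195 servings and 1.805 servings → $3.11.
The minimum over all feasible corners is $3.11.

$3.11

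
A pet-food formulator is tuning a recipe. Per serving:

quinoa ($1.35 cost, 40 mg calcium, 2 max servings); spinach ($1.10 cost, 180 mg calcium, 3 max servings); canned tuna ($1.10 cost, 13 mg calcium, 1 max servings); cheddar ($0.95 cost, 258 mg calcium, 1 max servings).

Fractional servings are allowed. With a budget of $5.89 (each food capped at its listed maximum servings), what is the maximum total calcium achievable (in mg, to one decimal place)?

846.6 mg

Calcium per dollar: cheddar 271.6, spinach 163.6, quinoa 29.63, canned tuna 11.82.
Take 1 serving of cheddar: spends $0.95, +258.0 mg calcium (running total 258.0 mg).
Take 3 servings of spinach: spends $3.30, +540.0 mg calcium (running total 798.0 mg).
Take 1.215 servings of quinoa: spends $1.64, +48.6 mg calcium (running total 846.6 mg).
Filling greedily by calcium-per-dollar is optimal for one linear limit, giving 846.6 mg.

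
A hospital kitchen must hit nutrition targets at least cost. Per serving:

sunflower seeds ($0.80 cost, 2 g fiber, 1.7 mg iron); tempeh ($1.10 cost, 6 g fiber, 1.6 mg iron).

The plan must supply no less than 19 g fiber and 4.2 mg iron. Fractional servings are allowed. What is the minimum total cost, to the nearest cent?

$3.48

A basic optimal solution has at most two foods positive. Try each food alone and each pair with both targets met exactly.
sunflower seeds only: max(19/2, 4.2/1.7) = 9.5 servings → $7.60.
tempeh only: max(19/6, 4.2/1.6) = 3.167 servings → $3.48.
sunflower seeds + tempeh: intersection lies outside the first quadrant.
The minimum over all feasible corners is $3.48.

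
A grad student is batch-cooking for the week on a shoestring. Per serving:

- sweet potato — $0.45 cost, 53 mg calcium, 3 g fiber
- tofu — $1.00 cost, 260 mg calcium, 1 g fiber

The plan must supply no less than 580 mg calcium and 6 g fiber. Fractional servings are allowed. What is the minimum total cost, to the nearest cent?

$2.56

sweet potato only: max(580/53, 6/3) = 10.94 servings → $4.92.
tofu only: max(580/260, 6/1) = 6 servings → $6.00.
sweet potato + tofu with both tight: 1.348 servings and 1.956 servings → $2.56.
So the least-cost plan costs $2.56.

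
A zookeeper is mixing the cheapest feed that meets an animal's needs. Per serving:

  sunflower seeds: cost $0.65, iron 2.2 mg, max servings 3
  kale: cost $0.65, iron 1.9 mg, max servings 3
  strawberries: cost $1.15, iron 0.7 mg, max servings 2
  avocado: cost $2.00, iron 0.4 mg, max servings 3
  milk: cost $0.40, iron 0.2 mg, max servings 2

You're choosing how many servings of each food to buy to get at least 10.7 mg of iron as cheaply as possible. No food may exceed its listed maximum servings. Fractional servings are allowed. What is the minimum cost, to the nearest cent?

Cost per mg of iron: sunflower seeds $0.2955, kale $0.3421, strawberries $1.6429, milk $2.0000, avocado $5.0000.
Take 3 servings of sunflower seeds: +6.6 mg iron for $1.95 (total $1.95, still need 4.1 mg).
Take 2.158 servings of kale: +4.1 mg iron for $1.40 (total $3.35, still need 0.0 mg).
Greedy by cheapest-per-mg is optimal for a single linear constraint, so the minimum cost is $3.35.

$3.35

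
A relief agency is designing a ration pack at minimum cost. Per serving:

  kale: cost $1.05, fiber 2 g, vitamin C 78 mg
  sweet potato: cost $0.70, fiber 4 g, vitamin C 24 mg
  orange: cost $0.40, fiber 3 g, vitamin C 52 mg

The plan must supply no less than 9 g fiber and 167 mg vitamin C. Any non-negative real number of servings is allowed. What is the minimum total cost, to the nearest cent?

Compare the cost at each extreme point of the feasible region.
kale only: max(9/2, 167/78) = 4.5 servings → $4.72.
sweet potato only: max(9/4, 167/24) = 6.958 servings → $4.87.
orange only: max(9/3, 167/52) = 3.212 servings → $1.28.
kale + sweet potato with both tight: 1.712 servings and 1.394 servings → $2.77.
kale + orange with both tight: 0.2538 servings and 2.831 servings → $1.40.
sweet potato + orange with both targets exact would need a negative amount; discard.
Cheapest feasible corner: $1.28.

$1.28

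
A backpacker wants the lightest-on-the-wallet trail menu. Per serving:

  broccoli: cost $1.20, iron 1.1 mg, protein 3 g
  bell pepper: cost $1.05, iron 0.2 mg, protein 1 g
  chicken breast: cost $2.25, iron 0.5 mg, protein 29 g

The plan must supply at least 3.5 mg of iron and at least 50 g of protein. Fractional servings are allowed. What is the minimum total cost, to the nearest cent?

An LP optimum is at a vertex; with two nutrient constraints at most two foods are used. Check each candidate.
broccoli only: max(3.5/1.1, 50/3) = 16.67 servings → $20.00.
bell pepper only: max(3.5/0.2, 50/1) = 50 servings → $52.50.
chicken breast only: max(3.5/0.5, 50/29) = 7 servings → $15.75.
broccoli + bell pepper: the both-tight solution has a negative serving — not a feasible corner.
broccoli + chicken breast with both tight: 2.516 servings and 1.464 servings → $6.31.
bell pepper + chicken breast with both tight: 14.43 servings and 1.226 servings → $17.92.
So the least-cost plan costs $6.31.

$6.31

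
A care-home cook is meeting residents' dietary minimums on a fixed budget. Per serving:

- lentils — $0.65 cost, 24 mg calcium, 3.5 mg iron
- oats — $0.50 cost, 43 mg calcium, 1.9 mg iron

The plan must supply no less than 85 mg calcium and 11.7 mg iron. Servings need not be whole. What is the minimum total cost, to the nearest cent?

lentils only: max(85/24, 11.7/3.5) = 3.542 servings → $2.30.
oats only: max(85/43, 11.7/1.9) = 6.158 servings → $3.08.
lentils + oats with both tight: 3.256 servings and 0.1592 servings → $2.20.
The minimum over all feasible corners is $2.20.

$2.20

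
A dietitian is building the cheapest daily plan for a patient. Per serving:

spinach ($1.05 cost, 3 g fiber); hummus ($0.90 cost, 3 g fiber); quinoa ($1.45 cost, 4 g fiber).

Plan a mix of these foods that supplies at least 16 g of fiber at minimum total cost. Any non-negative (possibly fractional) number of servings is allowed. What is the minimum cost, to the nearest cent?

Cost per g of fiber: hummus $0.3000, spinach $0.3500, quinoa $0.3625.
With no serving limits, use only hummus: 16 g / 3 g = 5.333 servings × $0.90 = $4.80.

$4.80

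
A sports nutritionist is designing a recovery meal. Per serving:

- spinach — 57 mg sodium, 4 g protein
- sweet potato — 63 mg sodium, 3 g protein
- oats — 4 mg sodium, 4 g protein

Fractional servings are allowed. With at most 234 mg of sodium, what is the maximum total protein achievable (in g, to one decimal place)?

234.0 g

Protein per mg sodium: oats 1, spinach 0.07018, sweet potato 0.04762.
With no serving limits, spend the whole sodium allowance on oats: 234 mg / 4 mg × 4 g = 234.0 g.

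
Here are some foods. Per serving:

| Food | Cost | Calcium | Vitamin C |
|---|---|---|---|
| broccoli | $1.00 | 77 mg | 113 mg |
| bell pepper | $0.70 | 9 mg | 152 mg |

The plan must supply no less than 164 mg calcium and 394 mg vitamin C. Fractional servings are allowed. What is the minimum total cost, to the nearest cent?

$2.77

An LP optimum is at a vertex; with two nutrient constraints at most two foods are used. Check each candidate.
broccoli only: max(164/77, 394/113) = 3.487 servings → $3.49.
bell pepper only: max(164/9, 394/152) = 18.22 servings → $12.76.
broccoli + bell pepper with both tight: 2.001 servings and 1.105 servings → $2.77.
Cheapest feasible corner: $2.77.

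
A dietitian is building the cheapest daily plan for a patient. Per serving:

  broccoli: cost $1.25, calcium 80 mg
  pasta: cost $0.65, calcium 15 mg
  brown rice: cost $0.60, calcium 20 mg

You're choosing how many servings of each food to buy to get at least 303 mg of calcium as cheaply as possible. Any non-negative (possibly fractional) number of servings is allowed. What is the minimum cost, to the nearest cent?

$4.73

Cost per mg of calcium: broccoli $0.0156, brown rice $0.0300, pasta $0.0433.
With no serving limits, use only broccoli: 303 mg / 80 mg = 3.788 servings × $1.25 = $4.73.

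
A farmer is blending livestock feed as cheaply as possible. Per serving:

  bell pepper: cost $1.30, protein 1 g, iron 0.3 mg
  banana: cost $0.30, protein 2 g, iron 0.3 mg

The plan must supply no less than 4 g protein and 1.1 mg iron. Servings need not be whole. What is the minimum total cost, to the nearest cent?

$1.10

An LP optimum is at a vertex; with two nutrient constraints at most two foods are used. Check each candidate.
bell pepper only: max(4/1, 1.1/0.3) = 4 servings → $5.20.
banana only: max(4/2, 1.1/0.3) = 3.667 servings → $1.10.
bell pepper + banana with both tight: 3.333 servings and 0.3333 servings → $4.43.
So the least-cost plan costs $1.10.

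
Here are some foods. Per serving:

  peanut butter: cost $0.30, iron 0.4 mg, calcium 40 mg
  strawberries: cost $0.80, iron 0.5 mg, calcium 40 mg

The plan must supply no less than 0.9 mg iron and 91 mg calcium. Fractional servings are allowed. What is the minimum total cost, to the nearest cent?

$0.68

Two binding constraints pin down two serving amounts, so the optimal mix uses at most two foods. The candidates are each food alone (scaled to the tighter of iron/calcium) and each pair with both constraints tight.
peanut butter only: max(0.9/0.4, 91/40) = 2.275 servings → $0.68.
strawberries only: max(0.9/0.5, 91/40) = 2.275 servings → $1.82.
peanut butter + strawberries: intersection lies outside the first quadrant.
Cheapest feasible corner: $0.68.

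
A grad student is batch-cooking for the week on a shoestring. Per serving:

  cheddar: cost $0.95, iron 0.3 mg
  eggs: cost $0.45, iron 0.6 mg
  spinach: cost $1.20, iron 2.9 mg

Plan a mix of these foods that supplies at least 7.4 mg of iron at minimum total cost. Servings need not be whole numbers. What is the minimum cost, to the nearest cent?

$3.06

Cost per mg of iron: spinach $0.4138, eggs $0.7500, cheddar $3.1667.
With no serving limits, use only spinach: 7.4 mg / 2.9 mg = 2.552 servings × $1.20 = $3.06.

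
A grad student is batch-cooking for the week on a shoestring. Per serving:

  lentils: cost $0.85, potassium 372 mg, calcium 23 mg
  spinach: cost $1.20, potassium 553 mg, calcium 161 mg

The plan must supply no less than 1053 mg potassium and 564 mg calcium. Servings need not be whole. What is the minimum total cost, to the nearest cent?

For a min-cost LP with two ≥-constraints, a basic feasible solution has at most two positive variables.
lentils only: max(1053/372, 564/23) = 24.52 servings → $20.84.
spinach only: max(1053/553, 564/161) = 3.503 servings → $4.20.
lentils + spinach: intersection lies outside the first quadrant.
So the least-cost plan costs $4.20.

$4.20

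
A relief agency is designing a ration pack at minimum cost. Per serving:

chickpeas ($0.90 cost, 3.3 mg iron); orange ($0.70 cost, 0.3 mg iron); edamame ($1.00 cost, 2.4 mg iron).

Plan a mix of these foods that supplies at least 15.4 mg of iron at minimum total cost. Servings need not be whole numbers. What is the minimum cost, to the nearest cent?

$4.20

Cost per mg of iron: chickpeas $0.2727, edamame $0.4167, orange $2.3333.
With no serving limits, use only chickpeas: 15.4 mg / 3.3 mg = 4.667 servings × $0.90 = $4.20.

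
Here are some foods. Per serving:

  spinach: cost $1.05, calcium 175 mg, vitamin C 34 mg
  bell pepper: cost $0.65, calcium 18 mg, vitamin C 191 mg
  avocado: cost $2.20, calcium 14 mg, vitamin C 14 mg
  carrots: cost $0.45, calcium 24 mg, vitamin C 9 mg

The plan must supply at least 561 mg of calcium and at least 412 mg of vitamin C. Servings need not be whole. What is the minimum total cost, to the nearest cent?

Minimising a linear cost over {calcium ≥ 561, vitamin C ≥ 412, servings ≥ 0} — the optimum is at a vertex, using one or two foods.
spinach only: max(561/175, 412/34) = 12.12 servings → $12.72.
bell pepper only: max(561/18, 412/191) = 31.17 servings → $20.26.
avocado only: max(561/14, 412/14) = 40.07 servings → $88.16.
carrots only: max(561/24, 412/9) = 45.78 servings → $20.60.
spinach + bell pepper with both tight: 3.039 servings and 1.616 servings → $4.24.
spinach + avocado with both tight: 1.057 servings and 26.86 servings → $60.21.
spinach + carrots with both targets exact would need a negative amount; discard.
bell pepper + avocado: intersection lies outside the first quadrant.
bell pepper + carrots with both tight: 1.094 servings and 22.55 servings → $10.86.
avocado + carrots with both tight: 23.04 servings and 9.933 servings → $55.16.
So the least-cost plan costs $4.24.

$4.24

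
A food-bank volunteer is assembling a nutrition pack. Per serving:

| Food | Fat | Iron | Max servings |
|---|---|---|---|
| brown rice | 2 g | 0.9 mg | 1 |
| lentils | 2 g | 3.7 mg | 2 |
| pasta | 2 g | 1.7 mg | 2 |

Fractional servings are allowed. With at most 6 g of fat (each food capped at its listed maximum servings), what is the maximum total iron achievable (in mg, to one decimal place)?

Iron per g fat: lentils 1.85, pasta 0.85, brown rice 0.45.
Take 2 servings of lentils: uses 4 g fat, +7.4 mg iron (running total 7.4 mg).
Take 1 serving of pasta: uses 2 g fat, +1.7 mg iron (running total 9.1 mg).
Greedy by best ratio exhausts the fat allowance optimally: 9.1 mg.

9.1 mg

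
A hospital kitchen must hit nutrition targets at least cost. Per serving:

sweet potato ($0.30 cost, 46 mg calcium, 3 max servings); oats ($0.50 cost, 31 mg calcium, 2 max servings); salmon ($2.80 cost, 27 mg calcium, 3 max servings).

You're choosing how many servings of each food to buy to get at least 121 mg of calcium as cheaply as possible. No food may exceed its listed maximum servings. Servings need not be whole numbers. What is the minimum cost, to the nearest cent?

Cost per mg of calcium: sweet potato $0.0065, oats $0.0161, salmon $0.1037.
Take 2.63 servings of sweet potato: +121.0 mg calcium for $0.79 (total $0.79, still need 0.0 mg).
Filling from the cheapest source first is optimal under one linear minimum: $0.79.

$0.79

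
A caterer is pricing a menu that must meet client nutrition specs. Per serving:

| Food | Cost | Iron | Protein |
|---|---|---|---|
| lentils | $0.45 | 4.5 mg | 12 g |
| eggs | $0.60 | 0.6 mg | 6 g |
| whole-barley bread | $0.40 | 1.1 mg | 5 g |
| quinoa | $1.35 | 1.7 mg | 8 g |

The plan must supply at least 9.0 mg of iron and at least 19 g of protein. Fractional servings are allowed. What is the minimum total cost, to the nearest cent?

$0.90

lentils only: max(9.0/4.5, 19/12) = 2 servings → $0.90.
eggs only: max(9.0/0.6, 19/6) = 15 servings → $9.00.
whole-barley bread only: max(9.0/1.1, 19/5) = 8.182 servings → $3.27.
quinoa only: max(9.0/1.7, 19/8) = 5.294 servings → $7.15.
lentils + eggs with both targets exact would need a negative amount; discard.
lentils + whole-barley bread: intersection lies outside the first quadrant.
lentils + quinoa with both targets exact would need a negative amount; discard.
eggs + whole-barley bread with both targets exact would need a negative amount; discard.
eggs + quinoa with both targets exact would need a negative amount; discard.
whole-barley bread + quinoa: intersection lies outside the first quadrant.
So the least-cost plan costs $0.90.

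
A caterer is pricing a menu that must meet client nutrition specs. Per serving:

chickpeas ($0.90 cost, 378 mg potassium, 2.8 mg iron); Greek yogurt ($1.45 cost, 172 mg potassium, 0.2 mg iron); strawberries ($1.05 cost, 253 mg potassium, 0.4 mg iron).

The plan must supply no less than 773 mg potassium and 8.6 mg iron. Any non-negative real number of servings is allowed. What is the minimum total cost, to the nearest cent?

For a min-cost LP with two ≥-constraints, a basic feasible solution has at most two positive variables.
chickpeas only: max(773/378, 8.6/2.8) = 3.071 servings → $2.76.
Greek yogurt only: max(773/172, 8.6/0.2) = 43 servings → $62.35.
strawberries only: max(773/253, 8.6/0.4) = 21.5 servings → $22.57.
chickpeas + Greek yogurt: intersection lies outside the first quadrant.
chickpeas + strawberries: the both-tight solution has a negative serving — not a feasible corner.
Greek yogurt + strawberries: the both-tight solution has a negative serving — not a feasible corner.
So the least-cost plan costs $2.76.

$2.76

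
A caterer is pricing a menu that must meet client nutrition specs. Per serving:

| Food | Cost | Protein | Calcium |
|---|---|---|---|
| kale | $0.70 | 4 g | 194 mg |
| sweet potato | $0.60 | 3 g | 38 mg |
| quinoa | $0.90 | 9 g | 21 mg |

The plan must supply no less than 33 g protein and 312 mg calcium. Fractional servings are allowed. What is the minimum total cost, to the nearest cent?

$3.68

Compare the cost at each extreme point of the feasible region.
kale only: max(33/4, 312/194) = 8.25 servings → $5.78.
sweet potato only: max(33/3, 312/38) = 11 servings → $6.60.
quinoa only: max(33/9, 312/21) = 14.86 servings → $13.37.
kale + sweet potato: the both-tight solution has a negative serving — not a feasible corner.
kale + quinoa with both tight: 1.273 servings and 3.101 servings → $3.68.
sweet potato + quinoa with both tight: 7.581 servings and 1.14 servings → $5.57.
Cheapest feasible corner: $3.68.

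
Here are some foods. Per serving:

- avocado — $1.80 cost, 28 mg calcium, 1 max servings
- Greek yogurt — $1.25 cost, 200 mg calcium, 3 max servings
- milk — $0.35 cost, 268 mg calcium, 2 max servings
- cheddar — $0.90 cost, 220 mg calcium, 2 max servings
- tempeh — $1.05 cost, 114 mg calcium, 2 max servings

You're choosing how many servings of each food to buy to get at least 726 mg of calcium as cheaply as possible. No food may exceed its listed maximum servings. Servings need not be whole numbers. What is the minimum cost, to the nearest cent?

$1.48

Cost per mg of calcium: milk $0.0013, cheddar $0.0041, Greek yogurt $0.0063, tempeh $0.0092, avocado $0.0643.
Take 2 servings of milk: +536.0 mg calcium for $0.70 (total $0.70, still need 190.0 mg).
Take 0.8636 servings of cheddar: +190.0 mg calcium for $0.78 (total $1.48, still need 0.0 mg).
Filling from the cheapest source first is optimal under one linear minimum: $1.48.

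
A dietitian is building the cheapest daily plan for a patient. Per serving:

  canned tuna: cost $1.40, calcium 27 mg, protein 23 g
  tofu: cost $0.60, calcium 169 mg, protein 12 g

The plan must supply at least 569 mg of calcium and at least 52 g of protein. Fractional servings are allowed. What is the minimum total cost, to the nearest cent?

canned tuna only: max(569/27, 52/23) = 21.07 servings → $29.50.
tofu only: max(569/169, 52/12) = 4.333 servings → $2.60.
canned tuna + tofu with both tight: 0.5501 servings and 3.279 servings → $2.74.
So the least-cost plan costs $2.60.

$2.60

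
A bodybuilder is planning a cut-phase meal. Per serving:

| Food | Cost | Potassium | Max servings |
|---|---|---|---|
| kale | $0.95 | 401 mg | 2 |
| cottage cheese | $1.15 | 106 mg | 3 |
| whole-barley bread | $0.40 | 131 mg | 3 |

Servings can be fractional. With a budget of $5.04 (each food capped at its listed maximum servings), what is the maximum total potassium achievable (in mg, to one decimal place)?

1373.8 mg

Potassium per dollar: kale 422.1, whole-barley bread 327.5, cottage cheese 92.17.
Take 2 servings of kale: spends $1.90, +802.0 mg potassium (running total 802.0 mg).
Take 3 servings of whole-barley bread: spends $1.20, +393.0 mg potassium (running total 1195.0 mg).
Take 1.687 servings of cottage cheese: spends $1.94, +178.8 mg potassium (running total 1373.8 mg).
Greedy by best ratio exhausts the cost allowance optimally: 1373.8 mg.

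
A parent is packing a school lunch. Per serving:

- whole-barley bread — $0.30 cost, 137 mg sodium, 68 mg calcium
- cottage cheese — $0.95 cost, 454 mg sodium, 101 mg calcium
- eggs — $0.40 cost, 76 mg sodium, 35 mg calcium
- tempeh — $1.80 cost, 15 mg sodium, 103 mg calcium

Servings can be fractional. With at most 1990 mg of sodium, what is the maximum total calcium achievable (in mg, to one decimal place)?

Calcium per mg sodium: tempeh 6.867, whole-barley bread 0.4964, eggs 0.4605, cottage cheese 0.2225.
With no serving limits, spend the whole sodium allowance on tempeh: 1990 mg / 15 mg × 103 mg = 13664.7 mg.

13664.7 mg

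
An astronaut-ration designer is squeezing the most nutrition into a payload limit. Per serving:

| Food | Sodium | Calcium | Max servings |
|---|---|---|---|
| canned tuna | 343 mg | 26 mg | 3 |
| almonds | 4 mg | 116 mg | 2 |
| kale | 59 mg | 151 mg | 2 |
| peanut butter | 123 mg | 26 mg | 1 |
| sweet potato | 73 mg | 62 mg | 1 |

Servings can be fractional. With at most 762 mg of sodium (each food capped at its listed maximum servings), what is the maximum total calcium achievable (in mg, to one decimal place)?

Calcium per mg sodium: almonds 29, kale 2.559, sweet potato 0.8493, peanut butter 0.2114, canned tuna 0.0758.
Take 2 servings of almonds: uses 8 mg sodium, +232.0 mg calcium (running total 232.0 mg).
Take 2 servings of kale: uses 118 mg sodium, +302.0 mg calcium (running total 534.0 mg).
Take 1 serving of sweet potato: uses 73 mg sodium, +62.0 mg calcium (running total 596.0 mg).
Take 1 serving of peanut butter: uses 123 mg sodium, +26.0 mg calcium (running total 622.0 mg).
Take 1.283 servings of canned tuna: uses 440 mg sodium, +33.4 mg calcium (running total 655.4 mg).
Greedy by best ratio exhausts the sodium allowance optimally: 655.4 mg.

655.4 mg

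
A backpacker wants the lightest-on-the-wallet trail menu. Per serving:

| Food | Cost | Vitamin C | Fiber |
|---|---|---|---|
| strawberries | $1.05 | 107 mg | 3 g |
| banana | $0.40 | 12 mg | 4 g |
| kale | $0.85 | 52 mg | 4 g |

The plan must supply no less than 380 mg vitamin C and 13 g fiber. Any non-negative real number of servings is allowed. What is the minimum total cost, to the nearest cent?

$3.91

With two linear requirements the optimum uses one or two foods; enumerate the corners.
strawberries only: max(380/107, 13/3) = 4.333 servings → $4.55.
banana only: max(380/12, 13/4) = 31.67 servings → $12.67.
kale only: max(380/52, 13/4) = 7.308 servings → $6.21.
strawberries + banana with both tight: 3.48 servings and 0.6403 servings → $3.91.
strawberries + kale with both tight: 3.103 servings and 0.9228 servings → $4.04.
banana + kale: the both-tight solution has a negative serving — not a feasible corner.
So the least-cost plan costs $3.91.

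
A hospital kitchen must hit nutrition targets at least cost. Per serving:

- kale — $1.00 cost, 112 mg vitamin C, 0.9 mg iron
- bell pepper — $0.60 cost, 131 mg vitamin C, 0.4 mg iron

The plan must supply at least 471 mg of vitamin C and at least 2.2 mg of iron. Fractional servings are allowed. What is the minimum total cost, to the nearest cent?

$2.82

With two linear requirements the optimum uses one or two foods; enumerate the corners.
kale only: max(471/112, 2.2/0.9) = 4.205 servings → $4.21.
bell pepper only: max(471/131, 2.2/0.4) = 5.5 servings → $3.30.
kale + bell pepper with both tight: 1.365 servings and 2.428 servings → $2.82.
The minimum over all feasible corners is $2.82.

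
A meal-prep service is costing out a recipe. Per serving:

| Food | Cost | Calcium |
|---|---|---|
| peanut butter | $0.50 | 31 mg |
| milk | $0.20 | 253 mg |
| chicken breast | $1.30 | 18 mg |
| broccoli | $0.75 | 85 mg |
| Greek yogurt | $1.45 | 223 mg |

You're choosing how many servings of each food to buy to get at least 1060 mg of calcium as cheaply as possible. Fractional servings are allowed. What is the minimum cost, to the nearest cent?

$0.84

Cost per mg of calcium: milk $0.0008, Greek yogurt $0.0065, broccoli $0.0088, peanut butter $0.0161, chicken breast $0.0722.
With no serving limits, use only milk: 1060 mg / 253 mg = 4.19 servings × $0.20 = $0.84.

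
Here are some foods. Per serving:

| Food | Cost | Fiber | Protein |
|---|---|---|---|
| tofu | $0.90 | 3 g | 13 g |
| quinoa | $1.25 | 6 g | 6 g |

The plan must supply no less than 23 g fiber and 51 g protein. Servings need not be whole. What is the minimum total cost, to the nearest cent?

This is a tiny linear program; its minimum lies at a vertex of the feasible set. List the vertices and price them.
tofu only: max(23/3, 51/13) = 7.667 servings → $6.90.
quinoa only: max(23/6, 51/6) = 8.5 servings → $10.62.
tofu + quinoa with both tight: 2.8 servings and 2.433 servings → $5.56.
The minimum over all feasible corners is $5.56.

$5.56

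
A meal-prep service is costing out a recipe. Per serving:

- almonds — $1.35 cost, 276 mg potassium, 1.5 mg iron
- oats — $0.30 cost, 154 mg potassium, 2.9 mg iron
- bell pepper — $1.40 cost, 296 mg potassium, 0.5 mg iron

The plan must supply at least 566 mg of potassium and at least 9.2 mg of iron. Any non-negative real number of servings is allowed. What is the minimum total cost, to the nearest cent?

$1.10

almonds only: max(566/276, 9.2/1.5) = 6.133 servings → $8.28.
oats only: max(566/154, 9.2/2.9) = 3.675 servings → $1.10.
bell pepper only: max(566/296, 9.2/0.5) = 18.4 servings → $25.76.
almonds + oats with both tight: 0.3945 servings and 2.968 servings → $1.42.
almonds + bell pepper: the both-tight solution has a negative serving — not a feasible corner.
oats + bell pepper with both tight: 3.123 servings and 0.2874 servings → $1.34.
So the least-cost plan costs $1.10.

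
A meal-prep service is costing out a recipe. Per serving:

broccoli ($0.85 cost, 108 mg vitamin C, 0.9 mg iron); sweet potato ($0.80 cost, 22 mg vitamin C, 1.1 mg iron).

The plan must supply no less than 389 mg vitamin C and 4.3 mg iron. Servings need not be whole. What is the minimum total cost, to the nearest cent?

$3.79

broccoli only: max(389/108, 4.3/0.9) = 4.778 servings → $4.06.
sweet potato only: max(389/22, 4.3/1.1) = 17.68 servings → $14.15.
broccoli + sweet potato with both tight: 3.367 servings and 1.155 servings → $3.79.
So the least-cost plan costs $3.79.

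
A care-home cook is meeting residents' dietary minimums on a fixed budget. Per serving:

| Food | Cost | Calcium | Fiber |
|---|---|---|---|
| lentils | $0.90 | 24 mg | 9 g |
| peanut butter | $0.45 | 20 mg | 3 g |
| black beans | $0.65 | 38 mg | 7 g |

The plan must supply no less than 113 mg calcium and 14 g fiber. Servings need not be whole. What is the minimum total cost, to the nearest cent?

Check every corner: each single food scaled to meet both minima, and each pair solved so both constraints bind.
lentils only: max(113/24, 14/9) = 4.708 servings → $4.24.
peanut butter only: max(113/20, 14/3) = 5.65 servings → $2.54.
black beans only: max(113/38, 14/7) = 2.974 servings → $1.93.
lentils + peanut butter with both targets exact would need a negative amount; discard.
lentils + black beans: intersection lies outside the first quadrant.
peanut butter + black beans with both targets exact would need a negative amount; discard.
So the least-cost plan costs $1.93.

$1.93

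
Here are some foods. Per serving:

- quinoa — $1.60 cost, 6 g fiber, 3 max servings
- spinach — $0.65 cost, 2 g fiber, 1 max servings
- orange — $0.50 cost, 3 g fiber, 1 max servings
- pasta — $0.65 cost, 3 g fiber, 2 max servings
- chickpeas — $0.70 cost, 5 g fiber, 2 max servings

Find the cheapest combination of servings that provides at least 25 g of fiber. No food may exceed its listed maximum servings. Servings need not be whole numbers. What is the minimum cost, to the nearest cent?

$4.80

Cost per g of fiber: chickpeas $0.1400, orange $0.1667, pasta $0.2167, quinoa $0.2667, spinach $0.3250.
Take 2 servings of chickpeas: +10.0 g fiber for $1.40 (total $1.40, still need 15.0 g).
Take 1 serving of orange: +3.0 g fiber for $0.50 (total $1.90, still need 12.0 g).
Take 2 servings of pasta: +6.0 g fiber for $1.30 (total $3.20, still need 6.0 g).
Take 1 serving of quinoa: +6.0 g fiber for $1.60 (total $4.80, still need 0.0 g).
Filling from the cheapest source first is optimal under one linear minimum: $4.80.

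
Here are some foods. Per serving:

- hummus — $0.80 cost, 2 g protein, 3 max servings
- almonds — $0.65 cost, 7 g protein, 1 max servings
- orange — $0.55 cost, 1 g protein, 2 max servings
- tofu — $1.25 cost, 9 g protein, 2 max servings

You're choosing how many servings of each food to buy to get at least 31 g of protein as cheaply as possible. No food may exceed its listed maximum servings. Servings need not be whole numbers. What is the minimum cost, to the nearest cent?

Cost per g of protein: almonds $0.0929, tofu $0.1389, hummus $0.4000, orange $0.5500.
Take 1 serving of almonds: +7.0 g protein for $0.65 (total $0.65, still need 24.0 g).
Take 2 servings of tofu: +18.0 g protein for $2.50 (total $3.15, still need 6.0 g).
Take 3 servings of hummus: +6.0 g protein for $2.40 (total $5.55, still need 0.0 g).
Filling from the cheapest source first is optimal under one linear minimum: $5.55.

$5.55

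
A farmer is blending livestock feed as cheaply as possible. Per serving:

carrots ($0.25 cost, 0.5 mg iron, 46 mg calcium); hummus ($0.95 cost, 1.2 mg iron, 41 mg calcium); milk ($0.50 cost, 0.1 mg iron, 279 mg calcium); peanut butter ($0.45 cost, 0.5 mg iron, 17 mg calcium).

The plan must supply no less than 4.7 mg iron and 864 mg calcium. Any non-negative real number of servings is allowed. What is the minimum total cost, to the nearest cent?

$3.07

With two linear requirements the optimum uses one or two foods; enumerate the corners.
carrots only: max(4.7/0.5, 864/46) = 18.78 servings → $4.70.
hummus only: max(4.7/1.2, 864/41) = 21.07 servings → $20.02.
milk only: max(4.7/0.1, 864/279) = 47 servings → $23.50.
peanut butter only: max(4.7/0.5, 864/17) = 50.82 servings → $22.87.
carrots + hummus with both targets exact would need a negative amount; discard.
carrots + milk with both tight: 9.08 servings and 1.6 servings → $3.07.
carrots + peanut butter: the both-tight solution has a negative serving — not a feasible corner.
hummus + milk with both tight: 3.704 servings and 2.552 servings → $4.79.
hummus + peanut butter: the both-tight solution has a negative serving — not a feasible corner.
milk + peanut butter with both tight: 2.555 servings and 8.889 servings → $5.28.
The minimum over all feasible corners is $3.07.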